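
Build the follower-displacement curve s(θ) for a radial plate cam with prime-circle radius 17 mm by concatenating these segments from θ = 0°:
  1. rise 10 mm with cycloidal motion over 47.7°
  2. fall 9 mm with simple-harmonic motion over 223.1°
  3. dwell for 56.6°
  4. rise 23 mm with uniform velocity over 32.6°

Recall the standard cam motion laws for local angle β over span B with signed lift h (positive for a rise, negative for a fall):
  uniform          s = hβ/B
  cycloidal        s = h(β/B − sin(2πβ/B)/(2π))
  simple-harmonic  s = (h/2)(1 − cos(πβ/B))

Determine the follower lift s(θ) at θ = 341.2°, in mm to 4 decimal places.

seg 1 [0°–47.7°] cycloidal, h=10: full span → s += 10 → s = 10.0000
seg 2 [47.7°–270.8°] simple-harmonic, h=-9: full span → s += -9 → s = 1.0000
seg 3 [270.8°–327.4°] dwell: s stays 1.0000
seg 4 [327.4°–360°] uniform, h=23: θ=341.2° here. β=13.8, B=32.6. 23·13.8/32.6 = 9.7362 → s = 10.7362

10.7362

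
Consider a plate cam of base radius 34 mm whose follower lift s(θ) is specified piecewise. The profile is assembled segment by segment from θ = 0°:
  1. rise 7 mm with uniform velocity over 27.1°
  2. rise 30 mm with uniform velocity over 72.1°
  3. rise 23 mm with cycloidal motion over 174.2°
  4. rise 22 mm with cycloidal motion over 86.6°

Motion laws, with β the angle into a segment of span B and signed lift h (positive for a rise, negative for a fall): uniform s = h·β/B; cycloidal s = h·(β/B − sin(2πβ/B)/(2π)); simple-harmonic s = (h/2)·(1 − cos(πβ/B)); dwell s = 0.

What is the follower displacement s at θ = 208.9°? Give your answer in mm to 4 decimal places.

seg 1 [0°–27.1°] uniform, h=7: full span → s += 7 → s = 7.0000
seg 2 [27.1°–99.2°] uniform, h=30: full span → s += 30 → s = 37.0000
seg 3 [99.2°–273.4°] cycloidal, h=23: θ=208.9° here. β=109.7, B=174.2. 23·(0.6297 − sin(2π·0.6297)/(2π)) = 17.1482 → s = 54.1482

54.1482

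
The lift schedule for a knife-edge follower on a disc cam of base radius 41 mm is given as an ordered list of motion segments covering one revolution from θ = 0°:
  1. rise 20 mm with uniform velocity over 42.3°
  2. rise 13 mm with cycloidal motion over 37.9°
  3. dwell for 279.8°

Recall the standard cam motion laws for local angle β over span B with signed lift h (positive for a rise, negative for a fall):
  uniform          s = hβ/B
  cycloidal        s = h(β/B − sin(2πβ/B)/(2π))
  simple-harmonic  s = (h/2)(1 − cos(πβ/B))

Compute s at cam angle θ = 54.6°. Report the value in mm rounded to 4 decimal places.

seg 1 [0°–42.3°] uniform, h=20: full span → s += 20 → s = 20.0000
seg 2 [42.3°–80.2°] cycloidal, h=13: θ=54.6° here. β=12.3, B=37.9. 13·(0.3245 − sin(2π·0.3245)/(2π)) = 2.3728 → s = 22.3728

22.3728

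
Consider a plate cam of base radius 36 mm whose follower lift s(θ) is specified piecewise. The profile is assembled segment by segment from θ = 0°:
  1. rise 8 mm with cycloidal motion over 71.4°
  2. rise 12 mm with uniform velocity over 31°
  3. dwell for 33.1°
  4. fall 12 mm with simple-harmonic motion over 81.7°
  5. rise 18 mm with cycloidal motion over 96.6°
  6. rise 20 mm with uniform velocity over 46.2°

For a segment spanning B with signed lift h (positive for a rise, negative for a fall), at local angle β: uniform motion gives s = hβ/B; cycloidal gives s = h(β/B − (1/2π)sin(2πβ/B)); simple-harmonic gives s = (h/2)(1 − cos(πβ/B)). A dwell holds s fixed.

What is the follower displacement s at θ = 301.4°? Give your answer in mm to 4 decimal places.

seg 1 [0°–71.4°] cycloidal, h=8: full span → s += 8 → s = 8.0000
seg 2 [71.4°–102.4°] uniform, h=12: full span → s += 12 → s = 20.0000
seg 3 [102.4°–135.5°] dwell: s stays 20.0000
seg 4 [135.5°–217.2°] simple-harmonic, h=-12: full span → s += -12 → s = 8.0000
seg 5 [217.2°–313.8°] cycloidal, h=18: θ=301.4° here. β=84.2, B=96.6. 18·(0.8716 − sin(2π·0.8716)/(2π)) = 17.7575 → s = 25.7575

25.7575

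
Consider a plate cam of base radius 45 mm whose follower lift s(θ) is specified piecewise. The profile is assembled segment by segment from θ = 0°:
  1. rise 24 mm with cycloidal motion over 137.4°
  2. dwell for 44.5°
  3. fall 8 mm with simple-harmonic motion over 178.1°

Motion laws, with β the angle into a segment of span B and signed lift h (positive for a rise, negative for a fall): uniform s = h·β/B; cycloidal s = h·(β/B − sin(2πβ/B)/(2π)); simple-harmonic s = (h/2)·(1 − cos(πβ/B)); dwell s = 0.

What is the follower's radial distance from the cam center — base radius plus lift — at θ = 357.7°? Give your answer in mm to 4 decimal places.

seg 1 [0°–137.4°] cycloidal, h=24: full span → s += 24 → s = 24.0000
seg 2 [137.4°–181.9°] dwell: s stays 24.0000
seg 3 [181.9°–360°] simple-harmonic, h=-8: θ=357.7° here. β=175.8, B=178.1. -8/2·(1 − cos(π·0.9871)) = -7.9967 → s = 16.0033
radial distance = base radius + s = 45 + 16.0033 = 61.0033

61.0033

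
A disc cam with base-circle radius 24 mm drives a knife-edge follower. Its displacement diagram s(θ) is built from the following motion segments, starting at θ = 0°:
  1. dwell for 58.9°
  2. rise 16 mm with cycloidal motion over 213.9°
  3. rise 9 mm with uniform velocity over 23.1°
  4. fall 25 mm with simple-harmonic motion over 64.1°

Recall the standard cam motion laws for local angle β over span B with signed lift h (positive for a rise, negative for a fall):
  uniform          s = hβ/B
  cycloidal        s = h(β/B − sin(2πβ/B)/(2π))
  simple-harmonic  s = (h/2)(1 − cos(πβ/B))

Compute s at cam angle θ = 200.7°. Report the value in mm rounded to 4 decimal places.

seg 1 [0°–58.9°] dwell: s stays 0.0000
seg 2 [58.9°–272.8°] cycloidal, h=16: θ=200.7° here. β=141.8, B=213.9. 16·(0.6629 − sin(2π·0.6629)/(2π)) = 12.7816 → s = 12.7816

12.7816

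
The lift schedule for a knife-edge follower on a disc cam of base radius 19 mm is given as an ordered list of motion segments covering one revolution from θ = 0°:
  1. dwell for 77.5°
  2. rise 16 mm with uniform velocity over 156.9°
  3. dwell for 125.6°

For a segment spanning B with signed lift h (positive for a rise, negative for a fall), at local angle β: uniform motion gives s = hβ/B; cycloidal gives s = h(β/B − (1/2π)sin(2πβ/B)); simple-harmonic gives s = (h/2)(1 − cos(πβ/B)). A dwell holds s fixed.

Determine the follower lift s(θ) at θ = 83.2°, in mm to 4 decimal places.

seg 1 [0°–77.5°] dwell: s stays 0.0000
seg 2 [77.5°–234.4°] uniform, h=16: θ=83.2° here. β=5.7, B=156.9. 16·5.7/156.9 = 0.5813 → s = 0.5813

0.5813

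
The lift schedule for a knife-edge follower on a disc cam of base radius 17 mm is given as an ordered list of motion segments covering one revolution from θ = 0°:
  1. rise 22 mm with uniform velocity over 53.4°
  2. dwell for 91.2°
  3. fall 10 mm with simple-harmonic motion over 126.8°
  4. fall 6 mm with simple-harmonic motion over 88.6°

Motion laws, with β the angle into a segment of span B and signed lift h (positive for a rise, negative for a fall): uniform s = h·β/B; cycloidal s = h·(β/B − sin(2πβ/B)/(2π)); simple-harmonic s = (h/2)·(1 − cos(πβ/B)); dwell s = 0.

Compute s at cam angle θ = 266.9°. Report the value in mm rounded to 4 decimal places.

seg 1 [0°–53.4°] uniform, h=22: full span → s += 22 → s = 22.0000
seg 2 [53.4°–144.6°] dwell: s stays 22.0000
seg 3 [144.6°–271.4°] simple-harmonic, h=-10: θ=266.9° here. β=122.3, B=126.8. -10/2·(1 − cos(π·0.9645)) = -9.9690 → s = 12.0310

12.0310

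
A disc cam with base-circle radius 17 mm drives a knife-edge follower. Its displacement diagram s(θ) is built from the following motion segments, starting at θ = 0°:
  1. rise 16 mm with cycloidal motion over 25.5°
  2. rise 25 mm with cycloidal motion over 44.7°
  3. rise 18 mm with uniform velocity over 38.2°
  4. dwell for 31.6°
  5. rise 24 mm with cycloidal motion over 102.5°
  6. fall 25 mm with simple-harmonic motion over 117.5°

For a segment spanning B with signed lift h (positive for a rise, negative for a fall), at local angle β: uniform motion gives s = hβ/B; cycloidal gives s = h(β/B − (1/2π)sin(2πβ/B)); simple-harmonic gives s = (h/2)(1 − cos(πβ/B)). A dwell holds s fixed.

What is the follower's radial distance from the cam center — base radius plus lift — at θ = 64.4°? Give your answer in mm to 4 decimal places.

seg 1 [0°–25.5°] cycloidal, h=16: full span → s += 16 → s = 16.0000
seg 2 [25.5°–70.2°] cycloidal, h=25: θ=64.4° here. β=38.9, B=44.7. 25·(0.8702 − sin(2π·0.8702)/(2π)) = 24.6524 → s = 40.6524
radial distance = base radius + s = 17 + 40.6524 = 57.6524

57.6524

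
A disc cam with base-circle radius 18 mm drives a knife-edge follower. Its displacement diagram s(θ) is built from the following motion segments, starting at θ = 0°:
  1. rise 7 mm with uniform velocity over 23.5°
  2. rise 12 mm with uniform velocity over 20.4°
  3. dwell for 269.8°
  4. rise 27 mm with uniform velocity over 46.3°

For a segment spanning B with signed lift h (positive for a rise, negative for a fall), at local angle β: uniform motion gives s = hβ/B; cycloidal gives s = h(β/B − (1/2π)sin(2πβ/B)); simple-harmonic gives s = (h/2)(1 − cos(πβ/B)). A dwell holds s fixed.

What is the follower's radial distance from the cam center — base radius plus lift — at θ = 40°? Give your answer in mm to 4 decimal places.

seg 1 [0°–23.5°] uniform, h=7: full span → s += 7 → s = 7.0000
seg 2 [23.5°–43.9°] uniform, h=12: θ=40° here. β=16.5, B=20.4. 12·16.5/20.4 = 9.7059 → s = 16.7059
radial distance = base radius + s = 18 + 16.7059 = 34.7059

34.7059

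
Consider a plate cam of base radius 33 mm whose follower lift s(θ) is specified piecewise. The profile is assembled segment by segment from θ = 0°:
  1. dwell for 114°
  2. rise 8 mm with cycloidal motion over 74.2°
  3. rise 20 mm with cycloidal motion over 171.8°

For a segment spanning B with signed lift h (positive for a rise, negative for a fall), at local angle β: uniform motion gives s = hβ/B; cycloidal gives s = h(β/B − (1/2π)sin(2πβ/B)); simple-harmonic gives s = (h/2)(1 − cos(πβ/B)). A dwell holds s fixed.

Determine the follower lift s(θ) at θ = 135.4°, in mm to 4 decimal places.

seg 1 [0°–114°] dwell: s stays 0.0000
seg 2 [114°–188.2°] cycloidal, h=8: θ=135.4° here. β=21.4, B=74.2. 8·(0.2884 − sin(2π·0.2884)/(2π)) = 1.0709 → s = 1.0709

1.0709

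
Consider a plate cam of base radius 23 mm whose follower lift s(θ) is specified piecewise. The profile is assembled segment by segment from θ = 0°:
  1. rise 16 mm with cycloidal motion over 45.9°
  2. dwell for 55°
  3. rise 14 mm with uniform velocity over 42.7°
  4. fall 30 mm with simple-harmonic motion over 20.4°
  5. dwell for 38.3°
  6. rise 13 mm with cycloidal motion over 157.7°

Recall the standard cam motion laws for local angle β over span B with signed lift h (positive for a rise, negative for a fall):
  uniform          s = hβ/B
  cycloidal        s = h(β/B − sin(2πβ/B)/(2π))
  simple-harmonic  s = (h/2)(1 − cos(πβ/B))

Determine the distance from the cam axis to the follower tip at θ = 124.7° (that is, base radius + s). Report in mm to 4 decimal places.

seg 1 [0°–45.9°] cycloidal, h=16: full span → s += 16 → s = 16.0000
seg 2 [45.9°–100.9°] dwell: s stays 16.0000
seg 3 [100.9°–143.6°] uniform, h=14: θ=124.7° here. β=23.8, B=42.7. 14·23.8/42.7 = 7.8033 → s = 23.8033
radial distance = base radius + s = 23 + 23.8033 = 46.8033

46.8033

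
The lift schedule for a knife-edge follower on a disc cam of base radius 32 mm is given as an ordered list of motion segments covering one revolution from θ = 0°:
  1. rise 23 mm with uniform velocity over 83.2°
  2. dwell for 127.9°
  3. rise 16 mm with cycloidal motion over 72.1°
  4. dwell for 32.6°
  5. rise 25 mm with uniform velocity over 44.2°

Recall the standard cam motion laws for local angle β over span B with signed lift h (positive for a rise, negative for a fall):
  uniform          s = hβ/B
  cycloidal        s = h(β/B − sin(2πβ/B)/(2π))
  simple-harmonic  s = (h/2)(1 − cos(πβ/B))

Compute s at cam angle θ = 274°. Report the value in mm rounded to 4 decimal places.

seg 1 [0°–83.2°] uniform, h=23: full span → s += 23 → s = 23.0000
seg 2 [83.2°–211.1°] dwell: s stays 23.0000
seg 3 [211.1°–283.2°] cycloidal, h=16: θ=274° here. β=62.9, B=72.1. 16·(0.8724 − sin(2π·0.8724)/(2π)) = 15.7882 → s = 38.7882

38.7882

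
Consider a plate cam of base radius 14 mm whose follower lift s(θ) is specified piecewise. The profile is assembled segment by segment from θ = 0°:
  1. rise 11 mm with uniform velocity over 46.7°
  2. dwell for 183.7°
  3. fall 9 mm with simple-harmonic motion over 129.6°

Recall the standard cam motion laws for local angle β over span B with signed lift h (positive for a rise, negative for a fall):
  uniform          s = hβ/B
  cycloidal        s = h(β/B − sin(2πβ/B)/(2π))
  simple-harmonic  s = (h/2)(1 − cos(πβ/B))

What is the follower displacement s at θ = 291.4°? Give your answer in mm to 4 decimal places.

seg 1 [0°–46.7°] uniform, h=11: full span → s += 11 → s = 11.0000
seg 2 [46.7°–230.4°] dwell: s stays 11.0000
seg 3 [230.4°–360°] simple-harmonic, h=-9: θ=291.4° here. β=61, B=129.6. -9/2·(1 − cos(π·0.4707)) = -4.0861 → s = 6.9139

6.9139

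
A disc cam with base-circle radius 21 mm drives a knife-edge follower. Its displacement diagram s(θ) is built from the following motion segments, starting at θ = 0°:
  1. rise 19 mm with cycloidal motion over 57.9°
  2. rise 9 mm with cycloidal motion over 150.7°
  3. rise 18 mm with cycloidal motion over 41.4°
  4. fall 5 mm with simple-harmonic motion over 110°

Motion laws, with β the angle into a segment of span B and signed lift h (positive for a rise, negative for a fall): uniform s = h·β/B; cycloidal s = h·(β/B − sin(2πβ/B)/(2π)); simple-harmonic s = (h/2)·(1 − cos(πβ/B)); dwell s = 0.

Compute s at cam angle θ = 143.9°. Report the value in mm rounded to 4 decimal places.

seg 1 [0°–57.9°] cycloidal, h=19: full span → s += 19 → s = 19.0000
seg 2 [57.9°–208.6°] cycloidal, h=9: θ=143.9° here. β=86, B=150.7. 9·(0.5707 − sin(2π·0.5707)/(2π)) = 5.7514 → s = 24.7514

24.7514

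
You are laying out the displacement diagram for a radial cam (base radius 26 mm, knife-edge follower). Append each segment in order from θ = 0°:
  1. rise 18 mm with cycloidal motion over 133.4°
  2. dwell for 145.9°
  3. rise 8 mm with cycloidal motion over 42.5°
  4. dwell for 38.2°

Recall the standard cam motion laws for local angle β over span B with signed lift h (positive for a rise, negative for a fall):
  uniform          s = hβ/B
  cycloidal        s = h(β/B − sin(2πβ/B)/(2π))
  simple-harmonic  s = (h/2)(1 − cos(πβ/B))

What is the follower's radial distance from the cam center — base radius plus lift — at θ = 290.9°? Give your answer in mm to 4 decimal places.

seg 1 [0°–133.4°] cycloidal, h=18: full span → s += 18 → s = 18.0000
seg 2 [133.4°–279.3°] dwell: s stays 18.0000
seg 3 [279.3°–321.8°] cycloidal, h=8: θ=290.9° here. β=11.6, B=42.5. 8·(0.2729 − sin(2π·0.2729)/(2π)) = 0.9235 → s = 18.9235
radial distance = base radius + s = 26 + 18.9235 = 44.9235

44.9235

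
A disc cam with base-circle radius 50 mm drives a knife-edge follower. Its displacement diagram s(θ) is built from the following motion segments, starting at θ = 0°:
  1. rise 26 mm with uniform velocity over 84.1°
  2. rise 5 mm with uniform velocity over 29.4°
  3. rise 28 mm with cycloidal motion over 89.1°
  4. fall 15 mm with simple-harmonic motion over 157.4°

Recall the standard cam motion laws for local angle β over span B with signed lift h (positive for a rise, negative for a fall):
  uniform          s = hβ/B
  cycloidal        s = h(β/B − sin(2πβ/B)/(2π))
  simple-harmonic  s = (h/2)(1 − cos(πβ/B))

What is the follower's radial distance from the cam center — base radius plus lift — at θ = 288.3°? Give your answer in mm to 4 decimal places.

seg 1 [0°–84.1°] uniform, h=26: full span → s += 26 → s = 26.0000
seg 2 [84.1°–113.5°] uniform, h=5: full span → s += 5 → s = 31.0000
seg 3 [113.5°–202.6°] cycloidal, h=28: full span → s += 28 → s = 59.0000
seg 4 [202.6°–360°] simple-harmonic, h=-15: θ=288.3° here. β=85.7, B=157.4. -15/2·(1 − cos(π·0.5445)) = -8.5445 → s = 50.4555
radial distance = base radius + s = 50 + 50.4555 = 100.4555

100.4555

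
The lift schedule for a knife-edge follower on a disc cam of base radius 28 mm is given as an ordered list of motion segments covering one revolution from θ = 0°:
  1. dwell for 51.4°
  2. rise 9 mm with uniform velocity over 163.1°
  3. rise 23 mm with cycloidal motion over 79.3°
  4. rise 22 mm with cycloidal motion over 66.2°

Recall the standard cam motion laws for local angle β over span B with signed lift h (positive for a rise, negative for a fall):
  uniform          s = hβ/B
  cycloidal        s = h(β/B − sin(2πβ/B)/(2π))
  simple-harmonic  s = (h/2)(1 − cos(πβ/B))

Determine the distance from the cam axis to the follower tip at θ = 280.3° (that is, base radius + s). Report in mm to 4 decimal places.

seg 1 [0°–51.4°] dwell: s stays 0.0000
seg 2 [51.4°–214.5°] uniform, h=9: full span → s += 9 → s = 9.0000
seg 3 [214.5°–293.8°] cycloidal, h=23: θ=280.3° here. β=65.8, B=79.3. 23·(0.8298 − sin(2π·0.8298)/(2π)) = 22.2949 → s = 31.2949
radial distance = base radius + s = 28 + 31.2949 = 59.2949

59.2949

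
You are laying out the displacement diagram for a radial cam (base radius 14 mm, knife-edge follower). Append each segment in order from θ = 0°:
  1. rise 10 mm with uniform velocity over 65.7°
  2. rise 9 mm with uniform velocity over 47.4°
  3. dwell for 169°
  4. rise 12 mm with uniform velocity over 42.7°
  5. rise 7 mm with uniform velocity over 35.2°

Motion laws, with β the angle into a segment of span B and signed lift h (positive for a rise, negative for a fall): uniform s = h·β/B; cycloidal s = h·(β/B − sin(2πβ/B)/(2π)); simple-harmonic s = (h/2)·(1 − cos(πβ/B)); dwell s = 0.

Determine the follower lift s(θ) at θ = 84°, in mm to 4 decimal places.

seg 1 [0°–65.7°] uniform, h=10: full span → s += 10 → s = 10.0000
seg 2 [65.7°–113.1°] uniform, h=9: θ=84° here. β=18.3, B=47.4. 9·18.3/47.4 = 3.4747 → s = 13.4747

13.4747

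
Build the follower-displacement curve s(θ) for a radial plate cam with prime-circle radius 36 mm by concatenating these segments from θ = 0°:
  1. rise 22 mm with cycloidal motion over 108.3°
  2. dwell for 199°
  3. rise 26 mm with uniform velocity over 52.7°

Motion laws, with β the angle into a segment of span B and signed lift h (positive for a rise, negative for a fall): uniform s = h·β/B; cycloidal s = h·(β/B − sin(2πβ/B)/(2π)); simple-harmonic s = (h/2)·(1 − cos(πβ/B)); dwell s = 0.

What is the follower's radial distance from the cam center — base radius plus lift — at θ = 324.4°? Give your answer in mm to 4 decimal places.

seg 1 [0°–108.3°] cycloidal, h=22: full span → s += 22 → s = 22.0000
seg 2 [108.3°–307.3°] dwell: s stays 22.0000
seg 3 [307.3°–360°] uniform, h=26: θ=324.4° here. β=17.1, B=52.7. 26·17.1/52.7 = 8.4364 → s = 30.4364
radial distance = base radius + s = 36 + 30.4364 = 66.4364

66.4364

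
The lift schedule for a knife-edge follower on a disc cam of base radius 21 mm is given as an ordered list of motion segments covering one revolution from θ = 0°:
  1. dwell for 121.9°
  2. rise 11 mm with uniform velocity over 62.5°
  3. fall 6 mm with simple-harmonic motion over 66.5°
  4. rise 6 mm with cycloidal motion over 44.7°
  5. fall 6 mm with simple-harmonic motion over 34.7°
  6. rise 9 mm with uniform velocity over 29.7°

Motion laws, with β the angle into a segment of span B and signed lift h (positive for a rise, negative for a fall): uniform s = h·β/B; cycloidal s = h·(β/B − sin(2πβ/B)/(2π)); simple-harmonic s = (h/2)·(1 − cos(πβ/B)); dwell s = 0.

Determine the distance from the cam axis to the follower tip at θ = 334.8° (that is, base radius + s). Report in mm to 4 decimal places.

seg 1 [0°–121.9°] dwell: s stays 0.0000
seg 2 [121.9°–184.4°] uniform, h=11: full span → s += 11 → s = 11.0000
seg 3 [184.4°–250.9°] simple-harmonic, h=-6: full span → s += -6 → s = 5.0000
seg 4 [250.9°–295.6°] cycloidal, h=6: full span → s += 6 → s = 11.0000
seg 5 [295.6°–330.3°] simple-harmonic, h=-6: full span → s += -6 → s = 5.0000
seg 6 [330.3°–360°] uniform, h=9: θ=334.8° here. β=4.5, B=29.7. 9·4.5/29.7 = 1.3636 → s = 6.3636
radial distance = base radius + s = 21 + 6.3636 = 27.3636

27.3636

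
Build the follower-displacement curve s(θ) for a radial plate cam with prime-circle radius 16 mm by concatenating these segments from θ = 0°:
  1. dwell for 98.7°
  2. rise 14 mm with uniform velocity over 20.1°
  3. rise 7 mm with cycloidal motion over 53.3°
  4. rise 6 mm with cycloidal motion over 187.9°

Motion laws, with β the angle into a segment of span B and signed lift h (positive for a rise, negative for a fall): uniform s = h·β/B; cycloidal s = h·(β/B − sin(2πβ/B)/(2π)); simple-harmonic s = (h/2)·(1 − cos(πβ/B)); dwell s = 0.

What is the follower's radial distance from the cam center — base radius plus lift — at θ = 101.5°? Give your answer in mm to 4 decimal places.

seg 1 [0°–98.7°] dwell: s stays 0.0000
seg 2 [98.7°–118.8°] uniform, h=14: θ=101.5° here. β=2.8, B=20.1. 14·2.8/20.1 = 1.9502 → s = 1.9502
radial distance = base radius + s = 16 + 1.9502 = 17.9502

17.9502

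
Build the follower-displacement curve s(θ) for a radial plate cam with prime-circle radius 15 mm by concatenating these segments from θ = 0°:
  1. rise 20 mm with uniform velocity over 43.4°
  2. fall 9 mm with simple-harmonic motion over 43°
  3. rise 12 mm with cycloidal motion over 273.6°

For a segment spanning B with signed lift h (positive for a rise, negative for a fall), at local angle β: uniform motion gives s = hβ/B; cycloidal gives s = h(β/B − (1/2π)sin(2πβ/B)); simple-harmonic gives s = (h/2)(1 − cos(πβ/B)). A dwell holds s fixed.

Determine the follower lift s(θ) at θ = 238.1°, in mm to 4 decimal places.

seg 1 [0°–43.4°] uniform, h=20: full span → s += 20 → s = 20.0000
seg 2 [43.4°–86.4°] simple-harmonic, h=-9: full span → s += -9 → s = 11.0000
seg 3 [86.4°–360°] cycloidal, h=12: θ=238.1° here. β=151.7, B=273.6. 12·(0.5545 − sin(2π·0.5545)/(2π)) = 7.2943 → s = 18.2943

18.2943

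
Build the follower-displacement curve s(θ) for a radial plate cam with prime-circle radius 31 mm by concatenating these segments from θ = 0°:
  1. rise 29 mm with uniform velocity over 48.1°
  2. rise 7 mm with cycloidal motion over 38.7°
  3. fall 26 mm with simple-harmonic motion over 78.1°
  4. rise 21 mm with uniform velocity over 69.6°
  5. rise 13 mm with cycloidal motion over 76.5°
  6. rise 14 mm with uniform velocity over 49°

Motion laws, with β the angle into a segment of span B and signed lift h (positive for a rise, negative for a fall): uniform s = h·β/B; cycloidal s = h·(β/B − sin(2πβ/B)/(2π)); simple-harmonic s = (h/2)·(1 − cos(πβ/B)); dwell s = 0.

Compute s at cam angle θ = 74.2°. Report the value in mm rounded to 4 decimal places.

seg 1 [0°–48.1°] uniform, h=29: full span → s += 29 → s = 29.0000
seg 2 [48.1°–86.8°] cycloidal, h=7: θ=74.2° here. β=26.1, B=38.7. 7·(0.6744 − sin(2π·0.6744)/(2π)) = 5.7117 → s = 34.7117

34.7117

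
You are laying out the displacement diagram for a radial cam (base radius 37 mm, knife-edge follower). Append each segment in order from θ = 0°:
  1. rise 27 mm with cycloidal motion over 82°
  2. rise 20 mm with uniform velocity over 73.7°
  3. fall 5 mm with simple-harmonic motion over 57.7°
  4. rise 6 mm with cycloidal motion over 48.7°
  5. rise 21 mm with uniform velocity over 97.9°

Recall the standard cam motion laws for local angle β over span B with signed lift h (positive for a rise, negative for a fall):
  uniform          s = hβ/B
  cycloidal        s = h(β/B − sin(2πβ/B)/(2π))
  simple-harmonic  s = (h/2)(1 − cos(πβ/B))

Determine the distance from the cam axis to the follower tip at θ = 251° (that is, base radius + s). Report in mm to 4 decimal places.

seg 1 [0°–82°] cycloidal, h=27: full span → s += 27 → s = 27.0000
seg 2 [82°–155.7°] uniform, h=20: full span → s += 20 → s = 47.0000
seg 3 [155.7°–213.4°] simple-harmonic, h=-5: full span → s += -5 → s = 42.0000
seg 4 [213.4°–262.1°] cycloidal, h=6: θ=251° here. β=37.6, B=48.7. 6·(0.7721 − sin(2π·0.7721)/(2π)) = 5.5782 → s = 47.5782
radial distance = base radius + s = 37 + 47.5782 = 84.5782

84.5782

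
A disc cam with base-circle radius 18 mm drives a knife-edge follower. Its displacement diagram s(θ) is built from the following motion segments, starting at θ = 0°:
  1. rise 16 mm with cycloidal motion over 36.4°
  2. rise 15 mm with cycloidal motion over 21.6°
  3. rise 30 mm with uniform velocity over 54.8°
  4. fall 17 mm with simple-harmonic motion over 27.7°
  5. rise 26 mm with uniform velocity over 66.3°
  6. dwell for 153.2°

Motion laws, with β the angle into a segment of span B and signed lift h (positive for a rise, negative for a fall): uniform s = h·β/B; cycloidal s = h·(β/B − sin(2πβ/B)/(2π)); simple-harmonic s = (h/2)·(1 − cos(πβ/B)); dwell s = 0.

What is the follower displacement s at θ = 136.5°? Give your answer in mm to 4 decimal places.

seg 1 [0°–36.4°] cycloidal, h=16: full span → s += 16 → s = 16.0000
seg 2 [36.4°–58°] cycloidal, h=15: full span → s += 15 → s = 31.0000
seg 3 [58°–112.8°] uniform, h=30: full span → s += 30 → s = 61.0000
seg 4 [112.8°–140.5°] simple-harmonic, h=-17: θ=136.5° here. β=23.7, B=27.7. -17/2·(1 − cos(π·0.8556)) = -16.1402 → s = 44.8598

44.8598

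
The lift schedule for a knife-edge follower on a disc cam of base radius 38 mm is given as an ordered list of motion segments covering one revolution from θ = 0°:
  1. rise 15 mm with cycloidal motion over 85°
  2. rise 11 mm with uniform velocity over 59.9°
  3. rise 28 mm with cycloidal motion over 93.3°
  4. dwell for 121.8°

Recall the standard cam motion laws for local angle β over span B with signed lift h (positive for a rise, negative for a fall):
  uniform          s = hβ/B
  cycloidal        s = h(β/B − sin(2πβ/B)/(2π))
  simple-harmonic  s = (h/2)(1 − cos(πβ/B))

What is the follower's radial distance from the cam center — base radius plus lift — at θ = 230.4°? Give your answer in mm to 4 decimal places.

seg 1 [0°–85°] cycloidal, h=15: full span → s += 15 → s = 15.0000
seg 2 [85°–144.9°] uniform, h=11: full span → s += 11 → s = 26.0000
seg 3 [144.9°–238.2°] cycloidal, h=28: θ=230.4° here. β=85.5, B=93.3. 28·(0.9164 − sin(2π·0.9164)/(2π)) = 27.8938 → s = 53.8938
radial distance = base radius + s = 38 + 53.8938 = 91.8938

91.8938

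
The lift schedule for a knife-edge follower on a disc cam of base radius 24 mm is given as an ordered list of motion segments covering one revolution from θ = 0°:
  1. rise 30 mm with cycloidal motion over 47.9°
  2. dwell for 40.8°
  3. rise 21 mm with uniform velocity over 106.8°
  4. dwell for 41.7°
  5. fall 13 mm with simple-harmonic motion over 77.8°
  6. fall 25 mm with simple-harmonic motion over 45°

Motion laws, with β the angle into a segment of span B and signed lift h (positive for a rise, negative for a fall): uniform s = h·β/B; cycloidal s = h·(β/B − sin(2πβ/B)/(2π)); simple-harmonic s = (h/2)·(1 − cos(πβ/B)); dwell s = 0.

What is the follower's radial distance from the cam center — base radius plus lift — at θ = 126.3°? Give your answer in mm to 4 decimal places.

seg 1 [0°–47.9°] cycloidal, h=30: full span → s += 30 → s = 30.0000
seg 2 [47.9°–88.7°] dwell: s stays 30.0000
seg 3 [88.7°–195.5°] uniform, h=21: θ=126.3° here. β=37.6, B=106.8. 21·37.6/106.8 = 7.3933 → s = 37.3933
radial distance = base radius + s = 24 + 37.3933 = 61.3933

61.3933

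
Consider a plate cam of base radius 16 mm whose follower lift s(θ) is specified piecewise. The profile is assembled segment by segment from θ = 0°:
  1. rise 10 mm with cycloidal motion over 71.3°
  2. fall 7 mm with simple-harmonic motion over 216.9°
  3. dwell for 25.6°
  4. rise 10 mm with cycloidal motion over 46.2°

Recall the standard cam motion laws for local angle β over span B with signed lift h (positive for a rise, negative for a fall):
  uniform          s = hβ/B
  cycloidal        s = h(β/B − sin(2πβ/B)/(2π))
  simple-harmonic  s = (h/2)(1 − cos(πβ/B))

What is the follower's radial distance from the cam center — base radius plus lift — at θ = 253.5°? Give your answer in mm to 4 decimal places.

seg 1 [0°–71.3°] cycloidal, h=10: full span → s += 10 → s = 10.0000
seg 2 [71.3°–288.2°] simple-harmonic, h=-7: θ=253.5° here. β=182.2, B=216.9. -7/2·(1 − cos(π·0.8400)) = -6.5672 → s = 3.4328
radial distance = base radius + s = 16 + 3.4328 = 19.4328

19.4328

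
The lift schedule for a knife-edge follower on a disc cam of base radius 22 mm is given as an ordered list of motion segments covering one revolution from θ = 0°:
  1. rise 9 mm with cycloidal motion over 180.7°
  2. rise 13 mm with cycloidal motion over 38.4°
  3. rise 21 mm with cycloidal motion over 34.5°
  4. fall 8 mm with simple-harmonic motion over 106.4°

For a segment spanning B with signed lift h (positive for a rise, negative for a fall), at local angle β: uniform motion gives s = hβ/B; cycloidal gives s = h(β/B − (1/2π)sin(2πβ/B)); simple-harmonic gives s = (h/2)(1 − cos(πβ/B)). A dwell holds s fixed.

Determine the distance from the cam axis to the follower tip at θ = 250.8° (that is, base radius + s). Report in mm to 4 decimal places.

seg 1 [0°–180.7°] cycloidal, h=9: full span → s += 9 → s = 9.0000
seg 2 [180.7°–219.1°] cycloidal, h=13: full span → s += 13 → s = 22.0000
seg 3 [219.1°–253.6°] cycloidal, h=21: θ=250.8° here. β=31.7, B=34.5. 21·(0.9188 − sin(2π·0.9188)/(2π)) = 20.9271 → s = 42.9271
radial distance = base radius + s = 22 + 42.9271 = 64.9271

64.9271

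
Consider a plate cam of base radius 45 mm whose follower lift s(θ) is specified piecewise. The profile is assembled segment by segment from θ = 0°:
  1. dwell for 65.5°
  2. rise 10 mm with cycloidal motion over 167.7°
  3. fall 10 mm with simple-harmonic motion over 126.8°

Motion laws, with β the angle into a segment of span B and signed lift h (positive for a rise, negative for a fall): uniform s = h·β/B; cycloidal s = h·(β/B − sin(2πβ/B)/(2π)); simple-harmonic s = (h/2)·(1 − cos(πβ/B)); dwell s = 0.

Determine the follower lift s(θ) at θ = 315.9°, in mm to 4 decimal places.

seg 1 [0°–65.5°] dwell: s stays 0.0000
seg 2 [65.5°–233.2°] cycloidal, h=10: full span → s += 10 → s = 10.0000
seg 3 [233.2°–360°] simple-harmonic, h=-10: θ=315.9° here. β=82.7, B=126.8. -10/2·(1 − cos(π·0.6522)) = -7.3008 → s = 2.6992

2.6992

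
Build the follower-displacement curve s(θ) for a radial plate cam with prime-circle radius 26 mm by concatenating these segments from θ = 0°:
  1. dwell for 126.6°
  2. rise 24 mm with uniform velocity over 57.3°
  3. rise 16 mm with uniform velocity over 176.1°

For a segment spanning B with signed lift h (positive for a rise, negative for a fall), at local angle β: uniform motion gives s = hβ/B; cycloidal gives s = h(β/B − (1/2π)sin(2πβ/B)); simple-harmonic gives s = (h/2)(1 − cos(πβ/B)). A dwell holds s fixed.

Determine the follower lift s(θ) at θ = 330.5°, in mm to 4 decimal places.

seg 1 [0°–126.6°] dwell: s stays 0.0000
seg 2 [126.6°–183.9°] uniform, h=24: full span → s += 24 → s = 24.0000
seg 3 [183.9°–360°] uniform, h=16: θ=330.5° here. β=146.6, B=176.1. 16·146.6/176.1 = 13.3197 → s = 37.3197

37.3197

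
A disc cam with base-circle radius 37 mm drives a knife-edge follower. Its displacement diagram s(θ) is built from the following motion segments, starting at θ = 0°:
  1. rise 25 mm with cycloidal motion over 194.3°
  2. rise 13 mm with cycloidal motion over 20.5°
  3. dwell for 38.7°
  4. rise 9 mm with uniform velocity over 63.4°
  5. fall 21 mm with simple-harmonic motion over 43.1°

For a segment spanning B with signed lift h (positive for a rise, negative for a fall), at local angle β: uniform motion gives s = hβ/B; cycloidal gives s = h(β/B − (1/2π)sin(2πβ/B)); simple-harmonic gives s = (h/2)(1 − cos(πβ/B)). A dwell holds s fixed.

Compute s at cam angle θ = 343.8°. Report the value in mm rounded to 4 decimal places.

seg 1 [0°–194.3°] cycloidal, h=25: full span → s += 25 → s = 25.0000
seg 2 [194.3°–214.8°] cycloidal, h=13: full span → s += 13 → s = 38.0000
seg 3 [214.8°–253.5°] dwell: s stays 38.0000
seg 4 [253.5°–316.9°] uniform, h=9: full span → s += 9 → s = 47.0000
seg 5 [316.9°–360°] simple-harmonic, h=-21: θ=343.8° here. β=26.9, B=43.1. -21/2·(1 − cos(π·0.6241)) = -14.4916 → s = 32.5084

32.5084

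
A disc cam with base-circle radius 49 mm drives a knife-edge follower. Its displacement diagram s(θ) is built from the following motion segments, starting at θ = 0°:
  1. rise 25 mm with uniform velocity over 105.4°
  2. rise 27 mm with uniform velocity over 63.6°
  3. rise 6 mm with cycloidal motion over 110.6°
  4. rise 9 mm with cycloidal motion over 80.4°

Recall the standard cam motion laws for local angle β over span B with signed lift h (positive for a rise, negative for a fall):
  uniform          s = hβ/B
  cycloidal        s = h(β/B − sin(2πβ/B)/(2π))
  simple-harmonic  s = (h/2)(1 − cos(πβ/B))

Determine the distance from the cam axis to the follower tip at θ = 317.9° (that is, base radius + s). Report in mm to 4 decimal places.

seg 1 [0°–105.4°] uniform, h=25: full span → s += 25 → s = 25.0000
seg 2 [105.4°–169°] uniform, h=27: full span → s += 27 → s = 52.0000
seg 3 [169°–279.6°] cycloidal, h=6: full span → s += 6 → s = 58.0000
seg 4 [279.6°–360°] cycloidal, h=9: θ=317.9° here. β=38.3, B=80.4. 9·(0.4764 − sin(2π·0.4764)/(2π)) = 4.0754 → s = 62.0754
radial distance = base radius + s = 49 + 62.0754 = 111.0754

111.0754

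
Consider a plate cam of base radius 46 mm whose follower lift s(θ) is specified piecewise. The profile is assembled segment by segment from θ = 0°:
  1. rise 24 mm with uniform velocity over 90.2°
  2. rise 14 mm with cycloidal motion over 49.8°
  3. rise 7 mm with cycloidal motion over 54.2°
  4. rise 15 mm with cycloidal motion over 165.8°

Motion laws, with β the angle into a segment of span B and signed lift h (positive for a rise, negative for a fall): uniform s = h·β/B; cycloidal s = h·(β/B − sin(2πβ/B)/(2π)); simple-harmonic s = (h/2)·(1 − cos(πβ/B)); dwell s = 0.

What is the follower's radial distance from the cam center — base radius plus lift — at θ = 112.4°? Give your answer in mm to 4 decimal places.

seg 1 [0°–90.2°] uniform, h=24: full span → s += 24 → s = 24.0000
seg 2 [90.2°–140°] cycloidal, h=14: θ=112.4° here. β=22.2, B=49.8. 14·(0.4458 − sin(2π·0.4458)/(2π)) = 5.4965 → s = 29.4965
radial distance = base radius + s = 46 + 29.4965 = 75.4965

75.4965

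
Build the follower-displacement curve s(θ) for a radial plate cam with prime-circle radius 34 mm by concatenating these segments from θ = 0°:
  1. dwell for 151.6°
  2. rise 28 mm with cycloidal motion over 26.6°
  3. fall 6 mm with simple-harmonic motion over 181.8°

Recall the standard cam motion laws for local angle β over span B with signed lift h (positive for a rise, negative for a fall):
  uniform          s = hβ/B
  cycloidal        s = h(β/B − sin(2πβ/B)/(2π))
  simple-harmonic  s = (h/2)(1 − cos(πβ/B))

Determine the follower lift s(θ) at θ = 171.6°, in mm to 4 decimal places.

seg 1 [0°–151.6°] dwell: s stays 0.0000
seg 2 [151.6°–178.2°] cycloidal, h=28: θ=171.6° here. β=20, B=26.6. 28·(0.7519 − sin(2π·0.7519)/(2π)) = 25.5087 → s = 25.5087

25.5087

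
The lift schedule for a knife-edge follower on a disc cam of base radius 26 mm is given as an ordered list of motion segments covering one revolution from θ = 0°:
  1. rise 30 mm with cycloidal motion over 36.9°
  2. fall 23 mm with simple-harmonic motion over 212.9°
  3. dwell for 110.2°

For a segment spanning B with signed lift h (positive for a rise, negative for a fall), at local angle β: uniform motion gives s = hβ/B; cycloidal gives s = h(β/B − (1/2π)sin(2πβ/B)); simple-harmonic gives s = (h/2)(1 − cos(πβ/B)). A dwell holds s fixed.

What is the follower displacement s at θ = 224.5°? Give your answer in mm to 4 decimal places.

seg 1 [0°–36.9°] cycloidal, h=30: full span → s += 30 → s = 30.0000
seg 2 [36.9°–249.8°] simple-harmonic, h=-23: θ=224.5° here. β=187.6, B=212.9. -23/2·(1 − cos(π·0.8812)) = -22.2079 → s = 7.7921

7.7921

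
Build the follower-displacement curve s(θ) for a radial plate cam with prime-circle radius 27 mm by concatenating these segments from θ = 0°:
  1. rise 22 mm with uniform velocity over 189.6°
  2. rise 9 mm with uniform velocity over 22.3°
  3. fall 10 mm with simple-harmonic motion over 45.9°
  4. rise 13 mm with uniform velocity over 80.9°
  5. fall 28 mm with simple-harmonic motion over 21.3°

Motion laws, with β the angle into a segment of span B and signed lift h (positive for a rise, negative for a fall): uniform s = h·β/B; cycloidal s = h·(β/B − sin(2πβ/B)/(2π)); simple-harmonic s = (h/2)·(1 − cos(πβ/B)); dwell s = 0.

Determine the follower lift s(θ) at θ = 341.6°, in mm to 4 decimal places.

seg 1 [0°–189.6°] uniform, h=22: full span → s += 22 → s = 22.0000
seg 2 [189.6°–211.9°] uniform, h=9: full span → s += 9 → s = 31.0000
seg 3 [211.9°–257.8°] simple-harmonic, h=-10: full span → s += -10 → s = 21.0000
seg 4 [257.8°–338.7°] uniform, h=13: full span → s += 13 → s = 34.0000
seg 5 [338.7°–360°] simple-harmonic, h=-28: θ=341.6° here. β=2.9, B=21.3. -28/2·(1 − cos(π·0.1362)) = -1.2613 → s = 32.7387

32.7387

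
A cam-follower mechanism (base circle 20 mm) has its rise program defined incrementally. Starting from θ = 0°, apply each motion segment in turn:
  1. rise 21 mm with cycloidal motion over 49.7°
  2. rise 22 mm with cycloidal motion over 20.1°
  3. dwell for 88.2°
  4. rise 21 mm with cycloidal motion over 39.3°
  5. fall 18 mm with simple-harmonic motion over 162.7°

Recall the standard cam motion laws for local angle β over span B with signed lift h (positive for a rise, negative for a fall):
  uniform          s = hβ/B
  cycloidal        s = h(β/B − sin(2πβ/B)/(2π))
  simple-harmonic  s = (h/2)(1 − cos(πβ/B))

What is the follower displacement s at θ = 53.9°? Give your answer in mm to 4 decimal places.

seg 1 [0°–49.7°] cycloidal, h=21: full span → s += 21 → s = 21.0000
seg 2 [49.7°–69.8°] cycloidal, h=22: θ=53.9° here. β=4.2, B=20.1. 22·(0.2090 − sin(2π·0.2090)/(2π)) = 1.2114 → s = 22.2114

22.2114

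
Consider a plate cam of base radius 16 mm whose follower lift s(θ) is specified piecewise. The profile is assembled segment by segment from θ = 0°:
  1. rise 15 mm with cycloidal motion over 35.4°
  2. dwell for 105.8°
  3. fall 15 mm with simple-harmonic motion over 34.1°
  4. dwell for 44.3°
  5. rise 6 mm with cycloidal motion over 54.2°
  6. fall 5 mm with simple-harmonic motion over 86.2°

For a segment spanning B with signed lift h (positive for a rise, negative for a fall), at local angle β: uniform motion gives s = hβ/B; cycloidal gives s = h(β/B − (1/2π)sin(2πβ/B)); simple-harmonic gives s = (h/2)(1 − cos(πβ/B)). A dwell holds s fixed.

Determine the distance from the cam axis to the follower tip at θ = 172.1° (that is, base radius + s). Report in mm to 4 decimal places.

seg 1 [0°–35.4°] cycloidal, h=15: full span → s += 15 → s = 15.0000
seg 2 [35.4°–141.2°] dwell: s stays 15.0000
seg 3 [141.2°–175.3°] simple-harmonic, h=-15: θ=172.1° here. β=30.9, B=34.1. -15/2·(1 − cos(π·0.9062)) = -14.6764 → s = 0.3236
radial distance = base radius + s = 16 + 0.3236 = 16.3236

16.3236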